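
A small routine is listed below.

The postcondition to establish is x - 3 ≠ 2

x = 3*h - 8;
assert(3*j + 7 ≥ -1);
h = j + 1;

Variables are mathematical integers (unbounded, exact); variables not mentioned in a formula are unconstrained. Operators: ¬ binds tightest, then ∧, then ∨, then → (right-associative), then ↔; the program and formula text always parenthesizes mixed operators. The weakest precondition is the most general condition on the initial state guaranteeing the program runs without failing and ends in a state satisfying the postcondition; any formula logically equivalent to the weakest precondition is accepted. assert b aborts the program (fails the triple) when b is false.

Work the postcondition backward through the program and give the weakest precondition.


Working backward. After the program, the postcondition x - 3 ≠ 2 must hold; in canonical form it is x ≠ 5.
Before h := j + 1: x ≠ 5
Before assert 3*j + 7 ≥ -1: 3*j ≥ -8 ∧ x ≠ 5
Before x := 3*h - 8: 3*j ≥ -8 ∧ 3*h ≠ 13
Answer: WP = 3*j ≥ -8 ∧ 3*h ≠ 13


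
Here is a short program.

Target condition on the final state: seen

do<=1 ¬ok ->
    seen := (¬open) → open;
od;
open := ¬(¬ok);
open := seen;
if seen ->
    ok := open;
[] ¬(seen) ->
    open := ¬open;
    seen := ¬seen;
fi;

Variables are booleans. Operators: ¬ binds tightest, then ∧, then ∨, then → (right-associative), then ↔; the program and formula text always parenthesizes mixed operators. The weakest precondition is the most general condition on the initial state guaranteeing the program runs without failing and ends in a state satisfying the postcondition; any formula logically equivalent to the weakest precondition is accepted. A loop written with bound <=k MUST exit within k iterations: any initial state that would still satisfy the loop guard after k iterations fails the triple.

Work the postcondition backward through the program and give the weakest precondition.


Working backward. After the program, seen must hold.
Then branch requires seen; else branch requires ¬seen.
Before the if: true
Before open := seen: true
Before open := ¬(¬ok): true
Before the loop (bound <=1), unroll the exhaustion recursion (WP_0 = exit-now case; WP_j = one more guarded iteration, up to j = 1):
  WP_0: ok
  WP_1: (¬ok) → ok
So before the loop: (¬ok) → ok
Answer: WP = (¬ok) → ok


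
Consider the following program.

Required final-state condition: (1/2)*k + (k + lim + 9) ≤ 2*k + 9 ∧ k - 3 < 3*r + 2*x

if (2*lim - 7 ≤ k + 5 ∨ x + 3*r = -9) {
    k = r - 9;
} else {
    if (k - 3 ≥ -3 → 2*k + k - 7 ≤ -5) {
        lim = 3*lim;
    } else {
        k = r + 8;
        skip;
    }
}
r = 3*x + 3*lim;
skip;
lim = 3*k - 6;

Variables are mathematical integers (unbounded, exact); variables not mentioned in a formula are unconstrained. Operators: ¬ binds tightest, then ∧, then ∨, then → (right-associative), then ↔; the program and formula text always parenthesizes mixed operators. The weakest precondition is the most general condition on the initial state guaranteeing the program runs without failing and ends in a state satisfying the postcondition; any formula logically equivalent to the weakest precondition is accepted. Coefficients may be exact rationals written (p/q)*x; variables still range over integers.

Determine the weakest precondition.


Working backward. After the program, the postcondition (1/2)*k + (k + lim + 9) ≤ 2*k + 9 ∧ k - 3 < 3*r + 2*x must hold; in canonical form it is lim ≤ (1/2)*k ∧ k < 3*r + 2*x + 3.
Before lim := 3*k - 6: (5/2)*k ≤ 6 ∧ k < 3*r + 2*x + 3
Before skip: (5/2)*k ≤ 6 ∧ k < 3*r + 2*x + 3
Before r := 3*x + 3*lim: (5/2)*k ≤ 6 ∧ k < 9*lim + 11*x + 3
Then branch requires (5/2)*r ≤ 57/2 ∧ r < 9*lim + 11*x + 12; else branch requires ((k ≥ 0 → 3*k ≤ 2) → ((5/2)*k ≤ 6 ∧ k < 27*lim + 11*x + 3)) ∧ ((¬(k ≥ 0 → 3*k ≤ 2)) → ((5/2)*r ≤ -14 ∧ r < 9*lim + 11*x - 5)).
Before the if: ((2*lim ≤ k + 12 ∨ 3*r + x = -9) → ((5/2)*r ≤ 57/2 ∧ r < 9*lim + 11*x + 12)) ∧ ((¬(2*lim ≤ k + 12 ∨ 3*r + x = -9)) → (((k ≥ 0 → 3*k ≤ 2) → ((5/2)*k ≤ 6 ∧ k < 27*lim + 11*x + 3)) ∧ ((¬(k ≥ 0 → 3*k ≤ 2)) → ((5/2)*r ≤ -14 ∧ r < 9*lim + 11*x - 5))))
Answer: WP = ((2*lim ≤ k + 12 ∨ 3*r + x = -9) → ((5/2)*r ≤ 57/2 ∧ r < 9*lim + 11*x + 12)) ∧ ((¬(2*lim ≤ k + 12 ∨ 3*r + x = -9)) → (((k ≥ 0 → 3*k ≤ 2) → ((5/2)*k ≤ 6 ∧ k < 27*lim + 11*x + 3)) ∧ ((¬(k ≥ 0 → 3*k ≤ 2)) → ((5/2)*r ≤ -14 ∧ r < 9*lim + 11*x - 5))))


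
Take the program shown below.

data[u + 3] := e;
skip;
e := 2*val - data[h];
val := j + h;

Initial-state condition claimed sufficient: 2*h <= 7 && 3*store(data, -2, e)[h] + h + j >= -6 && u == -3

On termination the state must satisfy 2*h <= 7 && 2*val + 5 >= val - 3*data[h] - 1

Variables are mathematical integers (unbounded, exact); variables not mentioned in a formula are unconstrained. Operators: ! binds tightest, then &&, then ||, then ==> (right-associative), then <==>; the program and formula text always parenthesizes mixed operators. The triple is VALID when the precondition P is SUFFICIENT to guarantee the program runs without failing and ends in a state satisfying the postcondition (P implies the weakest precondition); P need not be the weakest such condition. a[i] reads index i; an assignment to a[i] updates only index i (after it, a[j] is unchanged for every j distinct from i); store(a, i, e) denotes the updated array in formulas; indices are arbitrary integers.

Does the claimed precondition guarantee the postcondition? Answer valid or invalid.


Working backward. After the program, the postcondition 2*h <= 7 && 2*val + 5 >= val - 3*data[h] - 1 must hold; in canonical form it is 2*h <= 7 && 3*data[h] + val >= -6.
Before val := j + h: 2*h <= 7 && 3*data[h] + h + j >= -6
Before e := 2*val - data[h]: 2*h <= 7 && 3*data[h] + h + j >= -6
Before skip: 2*h <= 7 && 3*data[h] + h + j >= -6
Before data[u + 3] := e: 2*h <= 7 && 3*store(data, u + 3, e)[h] + h + j >= -6
The weakest precondition is 2*h <= 7 && 3*store(data, u + 3, e)[h] + h + j >= -6.
Check whether 2*h <= 7 && 3*store(data, -2, e)[h] + h + j >= -6 && u == -3 implies it.
Countermodel: at the initial state data = {[-2] = -27729, [0] = 2, elsewhere 2}, e = -27728, h = -2, j = 83180, u = -3, the precondition holds but the weakest precondition fails.
Answer: invalid


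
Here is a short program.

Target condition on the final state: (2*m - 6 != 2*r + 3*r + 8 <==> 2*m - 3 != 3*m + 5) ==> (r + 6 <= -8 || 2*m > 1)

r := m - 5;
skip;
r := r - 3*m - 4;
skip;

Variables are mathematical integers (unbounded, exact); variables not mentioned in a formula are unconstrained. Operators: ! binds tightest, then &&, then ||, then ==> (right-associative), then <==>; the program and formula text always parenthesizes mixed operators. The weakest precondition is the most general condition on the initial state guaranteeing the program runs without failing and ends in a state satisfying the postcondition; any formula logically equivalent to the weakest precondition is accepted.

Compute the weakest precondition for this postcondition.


Working backward. After the program, the postcondition (2*m - 6 != 2*r + 3*r + 8 <==> 2*m - 3 != 3*m + 5) ==> (r + 6 <= -8 || 2*m > 1) must hold; in canonical form it is (2*m != 5*r + 14 <==> m != -8) ==> (r <= -14 || 2*m > 1).
Before skip: (2*m != 5*r + 14 <==> m != -8) ==> (r <= -14 || 2*m > 1)
Before r := r - 3*m - 4: (17*m != 5*r - 6 <==> m != -8) ==> (r <= 3*m - 10 || 2*m > 1)
Before skip: (17*m != 5*r - 6 <==> m != -8) ==> (r <= 3*m - 10 || 2*m > 1)
Before r := m - 5: (12*m != -31 <==> m != -8) ==> (2*m >= 5 || 2*m > 1)
Answer: WP = (12*m != -31 <==> m != -8) ==> (2*m >= 5 || 2*m > 1)


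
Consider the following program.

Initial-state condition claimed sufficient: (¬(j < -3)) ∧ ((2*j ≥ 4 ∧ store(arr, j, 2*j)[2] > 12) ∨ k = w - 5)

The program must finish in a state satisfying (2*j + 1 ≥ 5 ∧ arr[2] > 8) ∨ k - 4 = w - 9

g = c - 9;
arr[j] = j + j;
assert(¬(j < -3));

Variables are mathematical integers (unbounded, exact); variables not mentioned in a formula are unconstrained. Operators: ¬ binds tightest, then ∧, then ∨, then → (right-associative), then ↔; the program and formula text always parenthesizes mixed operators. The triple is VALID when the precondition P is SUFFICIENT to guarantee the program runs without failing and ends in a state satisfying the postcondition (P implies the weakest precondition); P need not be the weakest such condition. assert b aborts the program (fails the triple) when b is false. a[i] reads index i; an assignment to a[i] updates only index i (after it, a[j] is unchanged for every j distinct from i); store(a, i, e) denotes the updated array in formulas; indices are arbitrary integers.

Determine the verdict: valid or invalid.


Working backward. After the program, the postcondition (2*j + 1 ≥ 5 ∧ arr[2] > 8) ∨ k - 4 = w - 9 must hold; in canonical form it is (2*j ≥ 4 ∧ arr[2] > 8) ∨ k = w - 5.
Before assert ¬(j < -3): (¬(j < -3)) ∧ ((2*j ≥ 4 ∧ arr[2] > 8) ∨ k = w - 5)
Before arr[j] := j + j: (¬(j < -3)) ∧ ((2*j ≥ 4 ∧ store(arr, j, 2*j)[2] > 8) ∨ k = w - 5)
Before g := c - 9: (¬(j < -3)) ∧ ((2*j ≥ 4 ∧ store(arr, j, 2*j)[2] > 8) ∨ k = w - 5)
The weakest precondition is (¬(j < -3)) ∧ ((2*j ≥ 4 ∧ store(arr, j, 2*j)[2] > 8) ∨ k = w - 5).
Check whether (¬(j < -3)) ∧ ((2*j ≥ 4 ∧ store(arr, j, 2*j)[2] > 12) ∨ k = w - 5) implies it.
Every state satisfying the precondition satisfies the weakest precondition: the implication holds.
Answer: valid


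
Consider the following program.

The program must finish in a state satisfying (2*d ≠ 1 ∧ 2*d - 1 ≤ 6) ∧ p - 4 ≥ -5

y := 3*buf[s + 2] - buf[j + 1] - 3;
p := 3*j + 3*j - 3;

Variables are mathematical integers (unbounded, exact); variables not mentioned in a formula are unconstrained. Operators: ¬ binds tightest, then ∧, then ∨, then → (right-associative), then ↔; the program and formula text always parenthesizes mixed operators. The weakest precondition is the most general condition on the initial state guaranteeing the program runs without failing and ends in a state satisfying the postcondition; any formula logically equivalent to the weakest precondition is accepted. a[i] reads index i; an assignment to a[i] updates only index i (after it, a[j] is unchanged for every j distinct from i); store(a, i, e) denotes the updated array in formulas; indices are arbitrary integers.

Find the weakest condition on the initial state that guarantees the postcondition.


Working backward. After the program, the postcondition (2*d ≠ 1 ∧ 2*d - 1 ≤ 6) ∧ p - 4 ≥ -5 must hold; in canonical form it is 2*d ≠ 1 ∧ 2*d ≤ 7 ∧ p ≥ -1.
Before p := 3*j + 3*j - 3: 2*d ≠ 1 ∧ 2*d ≤ 7 ∧ 6*j ≥ 2
Before y := 3*buf[s + 2] - buf[j + 1] - 3: 2*d ≠ 1 ∧ 2*d ≤ 7 ∧ 6*j ≥ 2
Answer: WP = 2*d ≠ 1 ∧ 2*d ≤ 7 ∧ 6*j ≥ 2


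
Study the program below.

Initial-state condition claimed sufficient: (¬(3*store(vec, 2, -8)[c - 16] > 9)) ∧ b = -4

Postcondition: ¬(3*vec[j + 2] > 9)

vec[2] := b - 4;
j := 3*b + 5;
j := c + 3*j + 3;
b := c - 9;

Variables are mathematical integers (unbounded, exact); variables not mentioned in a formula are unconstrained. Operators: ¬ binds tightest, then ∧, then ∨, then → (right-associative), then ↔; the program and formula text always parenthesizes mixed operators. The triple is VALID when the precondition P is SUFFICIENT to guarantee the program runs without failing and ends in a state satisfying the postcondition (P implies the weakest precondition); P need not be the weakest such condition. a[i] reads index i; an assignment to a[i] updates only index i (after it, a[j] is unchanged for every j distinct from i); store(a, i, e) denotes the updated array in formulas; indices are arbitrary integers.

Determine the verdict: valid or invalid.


Working backward. After the program, ¬(3*vec[j + 2] > 9) must hold.
Before b := c - 9: ¬(3*vec[j + 2] > 9)
Before j := c + 3*j + 3: ¬(3*vec[c + 3*j + 5] > 9)
Before j := 3*b + 5: ¬(3*vec[9*b + c + 20] > 9)
Before vec[2] := b - 4: ¬(3*store(vec, 2, b - 4)[9*b + c + 20] > 9)
The weakest precondition is ¬(3*store(vec, 2, b - 4)[9*b + c + 20] > 9).
Check whether (¬(3*store(vec, 2, -8)[c - 16] > 9)) ∧ b = -4 implies it.
Every state satisfying the precondition satisfies the weakest precondition: the implication holds.
Answer: valid


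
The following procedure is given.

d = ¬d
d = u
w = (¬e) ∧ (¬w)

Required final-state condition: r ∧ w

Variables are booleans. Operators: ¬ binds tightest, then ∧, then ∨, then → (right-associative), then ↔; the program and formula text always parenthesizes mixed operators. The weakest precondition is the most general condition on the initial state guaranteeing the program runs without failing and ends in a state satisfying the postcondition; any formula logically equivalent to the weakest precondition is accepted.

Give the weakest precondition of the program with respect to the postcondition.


Working backward. After the program, r ∧ w must hold.
Before w := (¬e) ∧ (¬w): r ∧ (¬e) ∧ (¬w)
Before d := u: r ∧ (¬e) ∧ (¬w)
Before d := ¬d: r ∧ (¬e) ∧ (¬w)
Answer: WP = r ∧ (¬e) ∧ (¬w)


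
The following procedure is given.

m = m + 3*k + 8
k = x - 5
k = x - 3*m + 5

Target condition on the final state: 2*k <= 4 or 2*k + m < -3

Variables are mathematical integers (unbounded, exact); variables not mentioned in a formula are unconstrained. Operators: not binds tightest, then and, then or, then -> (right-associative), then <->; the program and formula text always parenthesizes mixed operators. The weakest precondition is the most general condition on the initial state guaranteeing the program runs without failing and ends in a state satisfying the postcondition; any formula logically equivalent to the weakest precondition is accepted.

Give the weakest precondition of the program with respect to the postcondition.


Working backward. After the program, 2*k <= 4 or 2*k + m < -3 must hold.
Before k := x - 3*m + 5: 2*x <= 6*m - 6 or 2*x < 5*m - 13
Before k := x - 5: 2*x <= 6*m - 6 or 2*x < 5*m - 13
Before m := m + 3*k + 8: 2*x <= 18*k + 6*m + 42 or 2*x < 15*k + 5*m + 27
Answer: WP = 2*x <= 18*k + 6*m + 42 or 2*x < 15*k + 5*m + 27


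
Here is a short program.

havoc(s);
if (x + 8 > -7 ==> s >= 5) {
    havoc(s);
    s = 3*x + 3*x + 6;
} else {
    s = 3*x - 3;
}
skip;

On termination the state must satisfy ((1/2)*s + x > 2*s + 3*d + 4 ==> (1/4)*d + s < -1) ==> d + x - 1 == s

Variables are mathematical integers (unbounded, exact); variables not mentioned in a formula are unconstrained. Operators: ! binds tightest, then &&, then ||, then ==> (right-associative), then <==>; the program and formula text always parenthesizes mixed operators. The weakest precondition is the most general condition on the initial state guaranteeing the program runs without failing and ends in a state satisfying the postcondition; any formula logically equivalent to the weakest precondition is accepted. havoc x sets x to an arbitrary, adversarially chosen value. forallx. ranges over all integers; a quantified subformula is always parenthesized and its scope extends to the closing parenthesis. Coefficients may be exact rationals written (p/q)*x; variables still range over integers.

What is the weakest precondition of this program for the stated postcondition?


Working backward. After the program, the postcondition ((1/2)*s + x > 2*s + 3*d + 4 ==> (1/4)*d + s < -1) ==> d + x - 1 == s must hold; in canonical form it is (x > 3*d + (3/2)*s + 4 ==> (1/4)*d + s < -1) ==> d + x == s + 1.
Before skip: (x > 3*d + (3/2)*s + 4 ==> (1/4)*d + s < -1) ==> d + x == s + 1
Then branch requires (3*d + 8*x < -13 ==> (1/4)*d + 6*x < -7) ==> d == 5*x + 7; else branch requires (3*d + (7/2)*x < 1/2 ==> (1/4)*d + 3*x < 2) ==> d == 2*x - 2.
Before the if: ((x > -15 ==> s >= 5) ==> ((3*d + 8*x < -13 ==> (1/4)*d + 6*x < -7) ==> d == 5*x + 7)) && ((!(x > -15 ==> s >= 5)) ==> ((3*d + (7/2)*x < 1/2 ==> (1/4)*d + 3*x < 2) ==> d == 2*x - 2))
Before havoc s: forall s_1. (((x > -15 ==> s_1 >= 5) ==> ((3*d + 8*x < -13 ==> (1/4)*d + 6*x < -7) ==> d == 5*x + 7)) && ((!(x > -15 ==> s_1 >= 5)) ==> ((3*d + (7/2)*x < 1/2 ==> (1/4)*d + 3*x < 2) ==> d == 2*x - 2)))
Answer: WP = forall s_1. (((x > -15 ==> s_1 >= 5) ==> ((3*d + 8*x < -13 ==> (1/4)*d + 6*x < -7) ==> d == 5*x + 7)) && ((!(x > -15 ==> s_1 >= 5)) ==> ((3*d + (7/2)*x < 1/2 ==> (1/4)*d + 3*x < 2) ==> d == 2*x - 2)))


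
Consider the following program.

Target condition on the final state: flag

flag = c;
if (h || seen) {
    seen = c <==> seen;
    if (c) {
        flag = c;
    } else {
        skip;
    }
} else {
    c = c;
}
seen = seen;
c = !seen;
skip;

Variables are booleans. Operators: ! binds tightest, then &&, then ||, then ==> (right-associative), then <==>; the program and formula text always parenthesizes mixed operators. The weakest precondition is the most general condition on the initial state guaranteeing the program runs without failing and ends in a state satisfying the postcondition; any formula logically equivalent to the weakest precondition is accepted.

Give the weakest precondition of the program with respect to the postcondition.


Working backward. After the program, flag must hold.
Before skip: flag
Before c := !seen: flag
Before seen := seen: flag
Then branch requires (!c) ==> flag; else branch requires flag.
Before the if: ((h || seen) ==> ((!c) ==> flag)) && ((!(h || seen)) ==> flag)
Before flag := c: ((h || seen) ==> ((!c) ==> c)) && ((!(h || seen)) ==> c)
Answer: WP = ((h || seen) ==> ((!c) ==> c)) && ((!(h || seen)) ==> c)


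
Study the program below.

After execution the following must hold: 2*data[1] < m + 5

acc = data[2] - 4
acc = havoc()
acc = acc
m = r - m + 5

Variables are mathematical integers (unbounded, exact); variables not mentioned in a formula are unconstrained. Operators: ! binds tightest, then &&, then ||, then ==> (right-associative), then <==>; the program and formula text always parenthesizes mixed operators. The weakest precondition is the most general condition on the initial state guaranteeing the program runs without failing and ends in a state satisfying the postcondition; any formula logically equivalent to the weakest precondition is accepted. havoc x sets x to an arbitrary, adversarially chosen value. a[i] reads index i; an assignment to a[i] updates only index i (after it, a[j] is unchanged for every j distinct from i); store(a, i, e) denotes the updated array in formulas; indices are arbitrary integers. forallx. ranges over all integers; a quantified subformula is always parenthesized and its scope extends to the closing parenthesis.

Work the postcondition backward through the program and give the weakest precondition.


Working backward. After the program, 2*data[1] < m + 5 must hold.
Before m := r - m + 5: 2*data[1] + m < r + 10
Before acc := acc: 2*data[1] + m < r + 10
Before havoc acc: 2*data[1] + m < r + 10
Before acc := data[2] - 4: 2*data[1] + m < r + 10
Answer: WP = 2*data[1] + m < r + 10


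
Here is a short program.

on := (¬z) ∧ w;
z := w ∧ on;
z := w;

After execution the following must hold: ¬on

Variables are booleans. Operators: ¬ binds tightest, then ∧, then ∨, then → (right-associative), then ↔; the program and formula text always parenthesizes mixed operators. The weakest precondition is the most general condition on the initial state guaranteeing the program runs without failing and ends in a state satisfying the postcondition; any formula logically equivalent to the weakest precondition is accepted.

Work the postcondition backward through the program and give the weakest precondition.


Working backward. After the program, ¬on must hold.
Before z := w: ¬on
Before z := w ∧ on: ¬on
Before on := (¬z) ∧ w: ¬((¬z) ∧ w)
Answer: WP = ¬((¬z) ∧ w)


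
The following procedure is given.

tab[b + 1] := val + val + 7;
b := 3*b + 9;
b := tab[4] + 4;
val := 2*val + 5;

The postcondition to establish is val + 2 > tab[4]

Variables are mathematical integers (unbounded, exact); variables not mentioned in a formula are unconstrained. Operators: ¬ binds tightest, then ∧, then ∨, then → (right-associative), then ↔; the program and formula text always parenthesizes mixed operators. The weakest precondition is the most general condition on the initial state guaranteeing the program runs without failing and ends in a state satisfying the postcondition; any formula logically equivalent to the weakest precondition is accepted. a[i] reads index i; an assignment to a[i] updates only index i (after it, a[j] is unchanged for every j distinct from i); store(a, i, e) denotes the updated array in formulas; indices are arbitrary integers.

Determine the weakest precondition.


Working backward. After the program, the postcondition val + 2 > tab[4] must hold; in canonical form it is val > tab[4] - 2.
Before val := 2*val + 5: 2*val > tab[4] - 7
Before b := tab[4] + 4: 2*val > tab[4] - 7
Before b := 3*b + 9: 2*val > tab[4] - 7
Before tab[b + 1] := val + val + 7: 2*val > store(tab, b + 1, 2*val + 7)[4] - 7
Answer: WP = 2*val > store(tab, b + 1, 2*val + 7)[4] - 7


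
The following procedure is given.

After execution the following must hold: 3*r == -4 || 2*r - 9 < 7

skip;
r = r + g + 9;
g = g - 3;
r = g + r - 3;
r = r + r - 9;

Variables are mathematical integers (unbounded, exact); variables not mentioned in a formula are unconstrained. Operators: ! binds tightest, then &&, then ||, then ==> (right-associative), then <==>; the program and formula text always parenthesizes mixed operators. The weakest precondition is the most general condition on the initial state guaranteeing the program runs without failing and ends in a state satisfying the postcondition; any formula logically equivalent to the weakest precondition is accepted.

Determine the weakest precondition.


Working backward. After the program, the postcondition 3*r == -4 || 2*r - 9 < 7 must hold; in canonical form it is 3*r == -4 || 2*r < 16.
Before r := r + r - 9: 6*r == 23 || 4*r < 34
Before r := g + r - 3: 6*g + 6*r == 41 || 4*g + 4*r < 46
Before g := g - 3: 6*g + 6*r == 59 || 4*g + 4*r < 58
Before r := r + g + 9: 12*g + 6*r == 5 || 8*g + 4*r < 22
Before skip: 12*g + 6*r == 5 || 8*g + 4*r < 22
Answer: WP = 12*g + 6*r == 5 || 8*g + 4*r < 22


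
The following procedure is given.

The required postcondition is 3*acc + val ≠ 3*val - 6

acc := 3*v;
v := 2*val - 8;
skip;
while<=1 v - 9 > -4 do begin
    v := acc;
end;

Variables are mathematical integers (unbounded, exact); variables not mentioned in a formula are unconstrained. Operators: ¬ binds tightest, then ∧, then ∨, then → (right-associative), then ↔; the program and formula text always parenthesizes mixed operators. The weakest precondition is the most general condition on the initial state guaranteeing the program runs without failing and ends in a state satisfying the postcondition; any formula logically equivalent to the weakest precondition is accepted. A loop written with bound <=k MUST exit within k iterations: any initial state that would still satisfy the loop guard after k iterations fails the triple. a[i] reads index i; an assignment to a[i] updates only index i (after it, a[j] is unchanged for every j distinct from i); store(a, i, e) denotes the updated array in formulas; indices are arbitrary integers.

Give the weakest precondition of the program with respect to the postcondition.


Working backward. After the program, the postcondition 3*acc + val ≠ 3*val - 6 must hold; in canonical form it is 3*acc ≠ 2*val - 6.
Before the loop (bound <=1), unroll the exhaustion recursion (WP_0 = exit-now case; WP_j = one more guarded iteration, up to j = 1):
  WP_0: (¬(v > 5)) ∧ 3*acc ≠ 2*val - 6
  WP_1: (v > 5 → ((¬(acc > 5)) ∧ 3*acc ≠ 2*val - 6)) ∧ ((¬(v > 5)) → 3*acc ≠ 2*val - 6)
So before the loop: (v > 5 → ((¬(acc > 5)) ∧ 3*acc ≠ 2*val - 6)) ∧ ((¬(v > 5)) → 3*acc ≠ 2*val - 6)
Before skip: (v > 5 → ((¬(acc > 5)) ∧ 3*acc ≠ 2*val - 6)) ∧ ((¬(v > 5)) → 3*acc ≠ 2*val - 6)
Before v := 2*val - 8: (2*val > 13 → ((¬(acc > 5)) ∧ 3*acc ≠ 2*val - 6)) ∧ ((¬(2*val > 13)) → 3*acc ≠ 2*val - 6)
Before acc := 3*v: (2*val > 13 → ((¬(3*v > 5)) ∧ 9*v ≠ 2*val - 6)) ∧ ((¬(2*val > 13)) → 9*v ≠ 2*val - 6)
Answer: WP = (2*val > 13 → ((¬(3*v > 5)) ∧ 9*v ≠ 2*val - 6)) ∧ ((¬(2*val > 13)) → 9*v ≠ 2*val - 6)


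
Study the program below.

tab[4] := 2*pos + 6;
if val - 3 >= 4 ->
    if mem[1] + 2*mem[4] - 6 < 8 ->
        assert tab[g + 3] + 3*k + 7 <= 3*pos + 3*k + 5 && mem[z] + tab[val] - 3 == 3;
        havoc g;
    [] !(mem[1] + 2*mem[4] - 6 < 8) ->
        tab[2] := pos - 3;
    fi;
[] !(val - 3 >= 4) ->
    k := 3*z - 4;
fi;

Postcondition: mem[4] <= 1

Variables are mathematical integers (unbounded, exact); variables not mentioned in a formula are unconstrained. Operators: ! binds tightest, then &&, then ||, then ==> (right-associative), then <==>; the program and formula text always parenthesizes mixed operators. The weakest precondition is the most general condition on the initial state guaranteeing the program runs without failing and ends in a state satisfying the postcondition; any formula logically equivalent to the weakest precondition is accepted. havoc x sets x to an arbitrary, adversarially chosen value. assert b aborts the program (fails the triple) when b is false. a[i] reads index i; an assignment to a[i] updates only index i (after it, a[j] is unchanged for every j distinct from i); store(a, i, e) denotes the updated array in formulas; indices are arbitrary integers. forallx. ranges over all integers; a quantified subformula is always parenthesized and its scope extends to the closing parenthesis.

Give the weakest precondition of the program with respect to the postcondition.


Working backward. After the program, mem[4] <= 1 must hold.
Then branch requires (mem[1] + 2*mem[4] < 14 ==> (tab[g + 3] <= 3*pos - 2 && mem[z] + tab[val] == 6 && mem[4] <= 1)) && ((!(mem[1] + 2*mem[4] < 14)) ==> mem[4] <= 1); else branch requires mem[4] <= 1.
Before the if: (val >= 7 ==> ((mem[1] + 2*mem[4] < 14 ==> (tab[g + 3] <= 3*pos - 2 && mem[z] + tab[val] == 6 && mem[4] <= 1)) && ((!(mem[1] + 2*mem[4] < 14)) ==> mem[4] <= 1))) && ((!(val >= 7)) ==> mem[4] <= 1)
Before tab[4] := 2*pos + 6: (val >= 7 ==> ((mem[1] + 2*mem[4] < 14 ==> (store(tab, 4, 2*pos + 6)[g + 3] <= 3*pos - 2 && mem[z] + store(tab, 4, 2*pos + 6)[val] == 6 && mem[4] <= 1)) && ((!(mem[1] + 2*mem[4] < 14)) ==> mem[4] <= 1))) && ((!(val >= 7)) ==> mem[4] <= 1)
Answer: WP = (val >= 7 ==> ((mem[1] + 2*mem[4] < 14 ==> (store(tab, 4, 2*pos + 6)[g + 3] <= 3*pos - 2 && mem[z] + store(tab, 4, 2*pos + 6)[val] == 6 && mem[4] <= 1)) && ((!(mem[1] + 2*mem[4] < 14)) ==> mem[4] <= 1))) && ((!(val >= 7)) ==> mem[4] <= 1)


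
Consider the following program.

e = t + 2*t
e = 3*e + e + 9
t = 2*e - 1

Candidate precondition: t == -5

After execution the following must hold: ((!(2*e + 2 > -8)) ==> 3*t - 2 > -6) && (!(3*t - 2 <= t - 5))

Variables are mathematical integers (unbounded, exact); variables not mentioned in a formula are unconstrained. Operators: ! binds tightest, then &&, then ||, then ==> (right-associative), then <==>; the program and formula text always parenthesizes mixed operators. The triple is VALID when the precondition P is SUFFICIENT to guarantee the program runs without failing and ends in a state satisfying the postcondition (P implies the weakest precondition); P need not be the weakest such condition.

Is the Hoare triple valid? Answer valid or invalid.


Working backward. After the program, the postcondition ((!(2*e + 2 > -8)) ==> 3*t - 2 > -6) && (!(3*t - 2 <= t - 5)) must hold; in canonical form it is ((!(2*e > -10)) ==> 3*t > -4) && (!(2*t <= -3)).
Before t := 2*e - 1: ((!(2*e > -10)) ==> 6*e > -1) && (!(4*e <= -1))
Before e := 3*e + e + 9: ((!(8*e > -28)) ==> 24*e > -55) && (!(16*e <= -37))
Before e := t + 2*t: ((!(24*t > -28)) ==> 72*t > -55) && (!(48*t <= -37))
The weakest precondition is ((!(24*t > -28)) ==> 72*t > -55) && (!(48*t <= -37)).
Check whether t == -5 implies it.
Countermodel: at the initial state t = -5, the precondition holds but the weakest precondition fails.
Answer: invalid


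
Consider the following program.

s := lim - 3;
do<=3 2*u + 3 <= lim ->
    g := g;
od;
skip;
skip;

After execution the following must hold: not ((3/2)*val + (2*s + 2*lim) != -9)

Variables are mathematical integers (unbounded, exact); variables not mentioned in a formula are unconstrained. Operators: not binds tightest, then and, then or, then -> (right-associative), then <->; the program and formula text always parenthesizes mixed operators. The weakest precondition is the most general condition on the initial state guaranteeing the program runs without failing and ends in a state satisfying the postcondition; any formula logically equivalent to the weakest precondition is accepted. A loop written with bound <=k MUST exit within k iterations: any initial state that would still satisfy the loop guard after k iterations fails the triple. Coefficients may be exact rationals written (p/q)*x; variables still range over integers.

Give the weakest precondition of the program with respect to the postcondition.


Working backward. After the program, the postcondition not ((3/2)*val + (2*s + 2*lim) != -9) must hold; in canonical form it is not (2*lim + 2*s + (3/2)*val != -9).
Before skip: not (2*lim + 2*s + (3/2)*val != -9)
Before skip: not (2*lim + 2*s + (3/2)*val != -9)
Before the loop (bound <=3), unroll the exhaustion recursion (WP_0 = exit-now case; WP_j = one more guarded iteration, up to j = 3):
  WP_0: (not (2*u <= lim - 3)) and (not (2*lim + 2*s + (3/2)*val != -9))
  WP_1: (2*u <= lim - 3 -> ((not (2*u <= lim - 3)) and (not (2*lim + 2*s + (3/2)*val != -9)))) and ((not (2*u <= lim - 3)) -> (not (2*lim + 2*s + (3/2)*val != -9)))
  WP_2: (2*u <= lim - 3 -> ((2*u <= lim - 3 -> ((not (2*u <= lim - 3)) and (not (2*lim + 2*s + (3/2)*val != -9)))) and ((not (2*u <= lim - 3)) -> (not (2*lim + 2*s + (3/2)*val != -9))))) and ((not (2*u <= lim - 3)) -> (not (2*lim + 2*s + (3/2)*val != -9)))
  WP_3: (2*u <= lim - 3 -> ((2*u <= lim - 3 -> ((2*u <= lim - 3 -> ((not (2*u <= lim - 3)) and (not (2*lim + 2*s + (3/2)*val != -9)))) and ((not (2*u <= lim - 3)) -> (not (2*lim + 2*s + (3/2)*val != -9))))) and ((not (2*u <= lim - 3)) -> (not (2*lim + 2*s + (3/2)*val != -9))))) and ((not (2*u <= lim - 3)) -> (not (2*lim + 2*s + (3/2)*val != -9)))
So before the loop: (2*u <= lim - 3 -> ((2*u <= lim - 3 -> ((2*u <= lim - 3 -> ((not (2*u <= lim - 3)) and (not (2*lim + 2*s + (3/2)*val != -9)))) and ((not (2*u <= lim - 3)) -> (not (2*lim + 2*s + (3/2)*val != -9))))) and ((not (2*u <= lim - 3)) -> (not (2*lim + 2*s + (3/2)*val != -9))))) and ((not (2*u <= lim - 3)) -> (not (2*lim + 2*s + (3/2)*val != -9)))
Before s := lim - 3: (2*u <= lim - 3 -> ((2*u <= lim - 3 -> ((2*u <= lim - 3 -> ((not (2*u <= lim - 3)) and (not (4*lim + (3/2)*val != -3)))) and ((not (2*u <= lim - 3)) -> (not (4*lim + (3/2)*val != -3))))) and ((not (2*u <= lim - 3)) -> (not (4*lim + (3/2)*val != -3))))) and ((not (2*u <= lim - 3)) -> (not (4*lim + (3/2)*val != -3)))
Answer: WP = (2*u <= lim - 3 -> ((2*u <= lim - 3 -> ((2*u <= lim - 3 -> ((not (2*u <= lim - 3)) and (not (4*lim + (3/2)*val != -3)))) and ((not (2*u <= lim - 3)) -> (not (4*lim + (3/2)*val != -3))))) and ((not (2*u <= lim - 3)) -> (not (4*lim + (3/2)*val != -3))))) and ((not (2*u <= lim - 3)) -> (not (4*lim + (3/2)*val != -3)))


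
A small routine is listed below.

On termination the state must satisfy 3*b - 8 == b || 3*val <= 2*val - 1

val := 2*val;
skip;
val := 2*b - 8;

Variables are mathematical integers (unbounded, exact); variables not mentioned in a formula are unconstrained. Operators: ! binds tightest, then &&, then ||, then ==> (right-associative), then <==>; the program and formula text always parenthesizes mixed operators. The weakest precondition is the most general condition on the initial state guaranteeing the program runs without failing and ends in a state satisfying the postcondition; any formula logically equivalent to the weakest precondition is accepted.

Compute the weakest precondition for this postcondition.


Working backward. After the program, the postcondition 3*b - 8 == b || 3*val <= 2*val - 1 must hold; in canonical form it is 2*b == 8 || val <= -1.
Before val := 2*b - 8: 2*b == 8 || 2*b <= 7
Before skip: 2*b == 8 || 2*b <= 7
Before val := 2*val: 2*b == 8 || 2*b <= 7
Answer: WP = 2*b == 8 || 2*b <= 7


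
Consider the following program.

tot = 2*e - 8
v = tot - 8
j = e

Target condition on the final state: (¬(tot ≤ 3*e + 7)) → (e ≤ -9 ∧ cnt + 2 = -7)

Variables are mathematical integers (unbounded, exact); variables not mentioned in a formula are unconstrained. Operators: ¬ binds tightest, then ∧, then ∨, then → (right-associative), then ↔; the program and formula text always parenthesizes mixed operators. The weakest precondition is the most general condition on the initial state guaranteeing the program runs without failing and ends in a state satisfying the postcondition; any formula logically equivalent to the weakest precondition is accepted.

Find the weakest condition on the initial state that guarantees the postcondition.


Working backward. After the program, the postcondition (¬(tot ≤ 3*e + 7)) → (e ≤ -9 ∧ cnt + 2 = -7) must hold; in canonical form it is (¬(tot ≤ 3*e + 7)) → (e ≤ -9 ∧ cnt = -9).
Before j := e: (¬(tot ≤ 3*e + 7)) → (e ≤ -9 ∧ cnt = -9)
Before v := tot - 8: (¬(tot ≤ 3*e + 7)) → (e ≤ -9 ∧ cnt = -9)
Before tot := 2*e - 8: (¬(e ≥ -15)) → (e ≤ -9 ∧ cnt = -9)
Answer: WP = (¬(e ≥ -15)) → (e ≤ -9 ∧ cnt = -9)


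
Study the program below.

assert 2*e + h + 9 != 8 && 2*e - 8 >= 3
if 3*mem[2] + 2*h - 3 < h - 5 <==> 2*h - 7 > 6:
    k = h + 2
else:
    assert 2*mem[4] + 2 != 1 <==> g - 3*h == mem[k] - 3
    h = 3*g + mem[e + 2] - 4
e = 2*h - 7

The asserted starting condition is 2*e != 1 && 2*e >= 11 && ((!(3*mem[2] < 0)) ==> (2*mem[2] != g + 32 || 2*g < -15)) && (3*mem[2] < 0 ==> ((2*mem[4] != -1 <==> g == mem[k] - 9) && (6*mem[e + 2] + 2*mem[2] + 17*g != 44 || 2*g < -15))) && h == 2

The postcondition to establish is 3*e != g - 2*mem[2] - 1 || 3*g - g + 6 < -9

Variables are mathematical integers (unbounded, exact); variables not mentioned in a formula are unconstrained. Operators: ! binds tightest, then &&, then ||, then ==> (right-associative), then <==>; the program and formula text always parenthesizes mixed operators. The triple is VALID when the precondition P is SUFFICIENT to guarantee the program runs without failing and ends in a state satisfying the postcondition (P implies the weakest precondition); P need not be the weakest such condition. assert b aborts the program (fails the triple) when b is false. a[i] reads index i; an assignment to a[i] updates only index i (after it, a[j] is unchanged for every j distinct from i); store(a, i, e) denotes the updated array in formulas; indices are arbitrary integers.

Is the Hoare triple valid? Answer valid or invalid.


Working backward. After the program, the postcondition 3*e != g - 2*mem[2] - 1 || 3*g - g + 6 < -9 must hold; in canonical form it is 2*mem[2] + 3*e != g - 1 || 2*g < -15.
Before e := 2*h - 7: 2*mem[2] + 6*h != g + 20 || 2*g < -15
Then branch requires 2*mem[2] + 6*h != g + 20 || 2*g < -15; else branch requires (2*mem[4] != -1 <==> g == mem[k] + 3*h - 3) && (6*mem[e + 2] + 2*mem[2] + 17*g != 44 || 2*g < -15).
Before the if: ((3*mem[2] + h < -2 <==> 2*h > 13) ==> (2*mem[2] + 6*h != g + 20 || 2*g < -15)) && ((!(3*mem[2] + h < -2 <==> 2*h > 13)) ==> ((2*mem[4] != -1 <==> g == mem[k] + 3*h - 3) && (6*mem[e + 2] + 2*mem[2] + 17*g != 44 || 2*g < -15)))
Before assert 2*e + h + 9 != 8 && 2*e - 8 >= 3: 2*e + h != -1 && 2*e >= 11 && ((3*mem[2] + h < -2 <==> 2*h > 13) ==> (2*mem[2] + 6*h != g + 20 || 2*g < -15)) && ((!(3*mem[2] + h < -2 <==> 2*h > 13)) ==> ((2*mem[4] != -1 <==> g == mem[k] + 3*h - 3) && (6*mem[e + 2] + 2*mem[2] + 17*g != 44 || 2*g < -15)))
The weakest precondition is 2*e + h != -1 && 2*e >= 11 && ((3*mem[2] + h < -2 <==> 2*h > 13) ==> (2*mem[2] + 6*h != g + 20 || 2*g < -15)) && ((!(3*mem[2] + h < -2 <==> 2*h > 13)) ==> ((2*mem[4] != -1 <==> g == mem[k] + 3*h - 3) && (6*mem[e + 2] + 2*mem[2] + 17*g != 44 || 2*g < -15))).
Check whether 2*e != 1 && 2*e >= 11 && ((!(3*mem[2] < 0)) ==> (2*mem[2] != g + 32 || 2*g < -15)) && (3*mem[2] < 0 ==> ((2*mem[4] != -1 <==> g == mem[k] - 9) && (6*mem[e + 2] + 2*mem[2] + 17*g != 44 || 2*g < -15))) && h == 2 implies it.
Countermodel: at the initial state e = 6, g = -8, h = 2, k = 5, mem = {[2] = -2, [4] = 1, [5] = 1, [8] = 1, elsewhere 1}, the precondition holds but the weakest precondition fails.
Answer: invalid


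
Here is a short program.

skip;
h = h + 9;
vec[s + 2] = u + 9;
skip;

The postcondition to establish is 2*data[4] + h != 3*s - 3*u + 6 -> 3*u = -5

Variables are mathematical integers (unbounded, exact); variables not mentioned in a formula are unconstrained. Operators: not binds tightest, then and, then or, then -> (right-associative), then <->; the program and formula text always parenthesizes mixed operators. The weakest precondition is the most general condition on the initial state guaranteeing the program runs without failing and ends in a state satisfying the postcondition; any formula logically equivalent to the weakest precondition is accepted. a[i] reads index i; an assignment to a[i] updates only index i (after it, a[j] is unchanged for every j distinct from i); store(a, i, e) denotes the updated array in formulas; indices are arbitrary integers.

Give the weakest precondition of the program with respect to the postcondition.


Working backward. After the program, the postcondition 2*data[4] + h != 3*s - 3*u + 6 -> 3*u = -5 must hold; in canonical form it is 2*data[4] + h + 3*u != 3*s + 6 -> 3*u = -5.
Before skip: 2*data[4] + h + 3*u != 3*s + 6 -> 3*u = -5
Before vec[s + 2] := u + 9: 2*data[4] + h + 3*u != 3*s + 6 -> 3*u = -5
Before h := h + 9: 2*data[4] + h + 3*u != 3*s - 3 -> 3*u = -5
Before skip: 2*data[4] + h + 3*u != 3*s - 3 -> 3*u = -5
Answer: WP = 2*data[4] + h + 3*u != 3*s - 3 -> 3*u = -5


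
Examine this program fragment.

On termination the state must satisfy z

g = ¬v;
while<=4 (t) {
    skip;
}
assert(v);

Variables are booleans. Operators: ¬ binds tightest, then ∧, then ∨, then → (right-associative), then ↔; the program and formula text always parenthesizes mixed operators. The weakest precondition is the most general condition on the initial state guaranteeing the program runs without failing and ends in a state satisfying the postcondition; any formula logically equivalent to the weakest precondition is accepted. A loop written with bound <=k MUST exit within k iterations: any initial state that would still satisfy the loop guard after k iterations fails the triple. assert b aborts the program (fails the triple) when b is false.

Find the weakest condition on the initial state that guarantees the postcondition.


Working backward. After the program, z must hold.
Before assert v: v ∧ z
Before the loop (bound <=4), unroll the exhaustion recursion (WP_0 = exit-now case; WP_j = one more guarded iteration, up to j = 4):
  WP_0: (¬t) ∧ v ∧ z
  WP_1: (t → ((¬t) ∧ v ∧ z)) ∧ ((¬t) → (v ∧ z))
  WP_2: (t → ((t → ((¬t) ∧ v ∧ z)) ∧ ((¬t) → (v ∧ z)))) ∧ ((¬t) → (v ∧ z))
  WP_3: (t → ((t → ((t → ((¬t) ∧ v ∧ z)) ∧ ((¬t) → (v ∧ z)))) ∧ ((¬t) → (v ∧ z)))) ∧ ((¬t) → (v ∧ z))
  WP_4: (t → ((t → ((t → ((t → ((¬t) ∧ v ∧ z)) ∧ ((¬t) → (v ∧ z)))) ∧ ((¬t) → (v ∧ z)))) ∧ ((¬t) → (v ∧ z)))) ∧ ((¬t) → (v ∧ z))
So before the loop: (t → ((t → ((t → ((t → ((¬t) ∧ v ∧ z)) ∧ ((¬t) → (v ∧ z)))) ∧ ((¬t) → (v ∧ z)))) ∧ ((¬t) → (v ∧ z)))) ∧ ((¬t) → (v ∧ z))
Before g := ¬v: (t → ((t → ((t → ((t → ((¬t) ∧ v ∧ z)) ∧ ((¬t) → (v ∧ z)))) ∧ ((¬t) → (v ∧ z)))) ∧ ((¬t) → (v ∧ z)))) ∧ ((¬t) → (v ∧ z))
Answer: WP = (t → ((t → ((t → ((t → ((¬t) ∧ v ∧ z)) ∧ ((¬t) → (v ∧ z)))) ∧ ((¬t) → (v ∧ z)))) ∧ ((¬t) → (v ∧ z)))) ∧ ((¬t) → (v ∧ z))
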